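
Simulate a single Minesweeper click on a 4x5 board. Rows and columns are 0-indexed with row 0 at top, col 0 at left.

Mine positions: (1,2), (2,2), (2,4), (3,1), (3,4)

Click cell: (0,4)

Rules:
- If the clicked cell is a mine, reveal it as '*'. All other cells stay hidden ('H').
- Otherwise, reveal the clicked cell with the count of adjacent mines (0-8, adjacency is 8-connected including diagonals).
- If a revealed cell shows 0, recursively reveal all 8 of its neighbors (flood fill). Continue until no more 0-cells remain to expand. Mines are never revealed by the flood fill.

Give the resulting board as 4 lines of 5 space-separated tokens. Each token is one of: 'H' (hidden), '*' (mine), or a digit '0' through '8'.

H H H 1 0
H H H 3 1
H H H H H
H H H H H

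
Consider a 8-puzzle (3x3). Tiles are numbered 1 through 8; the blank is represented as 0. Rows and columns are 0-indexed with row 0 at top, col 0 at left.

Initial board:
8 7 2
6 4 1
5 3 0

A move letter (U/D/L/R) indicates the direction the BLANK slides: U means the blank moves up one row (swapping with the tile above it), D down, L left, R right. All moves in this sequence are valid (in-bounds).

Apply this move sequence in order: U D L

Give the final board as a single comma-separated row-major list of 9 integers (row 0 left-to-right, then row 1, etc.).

After move 1 (U):
8 7 2
6 4 0
5 3 1

After move 2 (D):
8 7 2
6 4 1
5 3 0

After move 3 (L):
8 7 2
6 4 1
5 0 3

Answer: 8, 7, 2, 6, 4, 1, 5, 0, 3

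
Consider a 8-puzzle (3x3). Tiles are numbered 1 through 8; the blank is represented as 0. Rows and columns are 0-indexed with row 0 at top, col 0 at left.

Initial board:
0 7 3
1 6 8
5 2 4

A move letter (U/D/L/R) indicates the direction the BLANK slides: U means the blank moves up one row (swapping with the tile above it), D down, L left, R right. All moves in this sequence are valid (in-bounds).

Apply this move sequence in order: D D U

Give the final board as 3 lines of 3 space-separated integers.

After move 1 (D):
1 7 3
0 6 8
5 2 4

After move 2 (D):
1 7 3
5 6 8
0 2 4

After move 3 (U):
1 7 3
0 6 8
5 2 4

Answer: 1 7 3
0 6 8
5 2 4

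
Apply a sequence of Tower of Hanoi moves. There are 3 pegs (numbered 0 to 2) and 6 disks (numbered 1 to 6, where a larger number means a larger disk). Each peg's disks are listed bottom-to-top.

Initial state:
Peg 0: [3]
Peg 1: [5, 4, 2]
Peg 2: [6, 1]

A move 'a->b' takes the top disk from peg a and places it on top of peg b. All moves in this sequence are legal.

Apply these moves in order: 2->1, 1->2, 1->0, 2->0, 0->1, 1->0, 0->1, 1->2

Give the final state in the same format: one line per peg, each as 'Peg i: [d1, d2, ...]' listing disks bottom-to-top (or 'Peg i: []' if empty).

After move 1 (2->1):
Peg 0: [3]
Peg 1: [5, 4, 2, 1]
Peg 2: [6]

After move 2 (1->2):
Peg 0: [3]
Peg 1: [5, 4, 2]
Peg 2: [6, 1]

After move 3 (1->0):
Peg 0: [3, 2]
Peg 1: [5, 4]
Peg 2: [6, 1]

After move 4 (2->0):
Peg 0: [3, 2, 1]
Peg 1: [5, 4]
Peg 2: [6]

After move 5 (0->1):
Peg 0: [3, 2]
Peg 1: [5, 4, 1]
Peg 2: [6]

After move 6 (1->0):
Peg 0: [3, 2, 1]
Peg 1: [5, 4]
Peg 2: [6]

After move 7 (0->1):
Peg 0: [3, 2]
Peg 1: [5, 4, 1]
Peg 2: [6]

After move 8 (1->2):
Peg 0: [3, 2]
Peg 1: [5, 4]
Peg 2: [6, 1]

Answer: Peg 0: [3, 2]
Peg 1: [5, 4]
Peg 2: [6, 1]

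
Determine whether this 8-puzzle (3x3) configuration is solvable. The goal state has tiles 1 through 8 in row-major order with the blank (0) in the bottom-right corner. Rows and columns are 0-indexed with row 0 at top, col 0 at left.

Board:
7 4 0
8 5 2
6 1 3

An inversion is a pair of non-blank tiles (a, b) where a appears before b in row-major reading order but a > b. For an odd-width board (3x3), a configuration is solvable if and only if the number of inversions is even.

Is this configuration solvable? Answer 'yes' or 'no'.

Answer: yes

Derivation:
Inversions (pairs i<j in row-major order where tile[i] > tile[j] > 0): 20
20 is even, so the puzzle is solvable.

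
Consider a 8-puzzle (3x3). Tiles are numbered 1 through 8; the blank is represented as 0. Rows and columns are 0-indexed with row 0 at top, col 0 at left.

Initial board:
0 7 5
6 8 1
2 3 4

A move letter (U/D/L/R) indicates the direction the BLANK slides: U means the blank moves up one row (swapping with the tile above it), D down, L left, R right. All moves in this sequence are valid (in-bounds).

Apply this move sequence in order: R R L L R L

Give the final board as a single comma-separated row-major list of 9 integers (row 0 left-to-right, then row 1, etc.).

Answer: 0, 7, 5, 6, 8, 1, 2, 3, 4

Derivation:
After move 1 (R):
7 0 5
6 8 1
2 3 4

After move 2 (R):
7 5 0
6 8 1
2 3 4

After move 3 (L):
7 0 5
6 8 1
2 3 4

After move 4 (L):
0 7 5
6 8 1
2 3 4

After move 5 (R):
7 0 5
6 8 1
2 3 4

After move 6 (L):
0 7 5
6 8 1
2 3 4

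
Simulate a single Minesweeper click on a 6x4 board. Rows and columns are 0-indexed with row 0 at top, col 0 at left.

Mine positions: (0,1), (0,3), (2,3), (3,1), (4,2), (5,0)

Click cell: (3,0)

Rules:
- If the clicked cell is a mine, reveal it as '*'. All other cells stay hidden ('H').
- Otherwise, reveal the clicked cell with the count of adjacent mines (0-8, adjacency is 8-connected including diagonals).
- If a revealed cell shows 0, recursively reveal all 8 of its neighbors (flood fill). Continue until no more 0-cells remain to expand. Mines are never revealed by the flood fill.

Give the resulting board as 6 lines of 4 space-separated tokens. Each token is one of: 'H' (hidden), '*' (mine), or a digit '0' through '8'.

H H H H
H H H H
H H H H
1 H H H
H H H H
H H H H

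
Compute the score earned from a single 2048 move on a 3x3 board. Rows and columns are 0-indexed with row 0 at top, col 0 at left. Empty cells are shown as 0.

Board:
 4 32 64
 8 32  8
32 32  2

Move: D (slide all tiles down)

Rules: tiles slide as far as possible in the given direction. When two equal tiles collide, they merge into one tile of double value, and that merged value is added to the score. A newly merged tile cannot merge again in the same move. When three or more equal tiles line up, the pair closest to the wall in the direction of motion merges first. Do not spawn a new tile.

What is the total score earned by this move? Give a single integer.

Answer: 64

Derivation:
Slide down:
col 0: [4, 8, 32] -> [4, 8, 32]  score +0 (running 0)
col 1: [32, 32, 32] -> [0, 32, 64]  score +64 (running 64)
col 2: [64, 8, 2] -> [64, 8, 2]  score +0 (running 64)
Board after move:
 4  0 64
 8 32  8
32 64  2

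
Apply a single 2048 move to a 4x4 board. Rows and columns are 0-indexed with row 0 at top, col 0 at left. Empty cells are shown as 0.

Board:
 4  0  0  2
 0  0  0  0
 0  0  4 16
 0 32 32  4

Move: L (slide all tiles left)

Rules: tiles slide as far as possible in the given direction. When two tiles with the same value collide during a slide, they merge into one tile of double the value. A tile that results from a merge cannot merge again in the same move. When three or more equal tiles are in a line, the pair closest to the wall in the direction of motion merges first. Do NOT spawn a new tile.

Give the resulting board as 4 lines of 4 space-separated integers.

Answer:  4  2  0  0
 0  0  0  0
 4 16  0  0
64  4  0  0

Derivation:
Slide left:
row 0: [4, 0, 0, 2] -> [4, 2, 0, 0]
row 1: [0, 0, 0, 0] -> [0, 0, 0, 0]
row 2: [0, 0, 4, 16] -> [4, 16, 0, 0]
row 3: [0, 32, 32, 4] -> [64, 4, 0, 0]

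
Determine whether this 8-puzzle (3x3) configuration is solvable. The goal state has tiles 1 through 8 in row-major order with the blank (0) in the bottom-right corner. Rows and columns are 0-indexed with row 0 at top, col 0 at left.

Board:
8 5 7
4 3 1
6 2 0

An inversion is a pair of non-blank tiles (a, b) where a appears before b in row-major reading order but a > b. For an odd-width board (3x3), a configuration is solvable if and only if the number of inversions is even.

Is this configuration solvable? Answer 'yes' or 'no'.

Inversions (pairs i<j in row-major order where tile[i] > tile[j] > 0): 22
22 is even, so the puzzle is solvable.

Answer: yes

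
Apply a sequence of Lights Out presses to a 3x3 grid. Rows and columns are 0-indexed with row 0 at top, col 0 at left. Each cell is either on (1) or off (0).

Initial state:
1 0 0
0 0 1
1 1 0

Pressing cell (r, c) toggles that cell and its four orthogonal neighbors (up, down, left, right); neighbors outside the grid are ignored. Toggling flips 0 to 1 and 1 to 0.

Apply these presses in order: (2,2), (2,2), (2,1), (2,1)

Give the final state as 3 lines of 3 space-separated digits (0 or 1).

After press 1 at (2,2):
1 0 0
0 0 0
1 0 1

After press 2 at (2,2):
1 0 0
0 0 1
1 1 0

After press 3 at (2,1):
1 0 0
0 1 1
0 0 1

After press 4 at (2,1):
1 0 0
0 0 1
1 1 0

Answer: 1 0 0
0 0 1
1 1 0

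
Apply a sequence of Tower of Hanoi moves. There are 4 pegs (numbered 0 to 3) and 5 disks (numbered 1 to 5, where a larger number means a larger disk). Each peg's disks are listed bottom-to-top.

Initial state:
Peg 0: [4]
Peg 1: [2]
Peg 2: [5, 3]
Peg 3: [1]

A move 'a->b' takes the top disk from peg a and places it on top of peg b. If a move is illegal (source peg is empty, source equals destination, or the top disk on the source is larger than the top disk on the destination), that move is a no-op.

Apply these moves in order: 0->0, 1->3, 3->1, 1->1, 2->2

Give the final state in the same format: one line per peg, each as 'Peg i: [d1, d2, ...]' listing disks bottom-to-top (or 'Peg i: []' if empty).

Answer: Peg 0: [4]
Peg 1: [2, 1]
Peg 2: [5, 3]
Peg 3: []

Derivation:
After move 1 (0->0):
Peg 0: [4]
Peg 1: [2]
Peg 2: [5, 3]
Peg 3: [1]

After move 2 (1->3):
Peg 0: [4]
Peg 1: [2]
Peg 2: [5, 3]
Peg 3: [1]

After move 3 (3->1):
Peg 0: [4]
Peg 1: [2, 1]
Peg 2: [5, 3]
Peg 3: []

After move 4 (1->1):
Peg 0: [4]
Peg 1: [2, 1]
Peg 2: [5, 3]
Peg 3: []

After move 5 (2->2):
Peg 0: [4]
Peg 1: [2, 1]
Peg 2: [5, 3]
Peg 3: []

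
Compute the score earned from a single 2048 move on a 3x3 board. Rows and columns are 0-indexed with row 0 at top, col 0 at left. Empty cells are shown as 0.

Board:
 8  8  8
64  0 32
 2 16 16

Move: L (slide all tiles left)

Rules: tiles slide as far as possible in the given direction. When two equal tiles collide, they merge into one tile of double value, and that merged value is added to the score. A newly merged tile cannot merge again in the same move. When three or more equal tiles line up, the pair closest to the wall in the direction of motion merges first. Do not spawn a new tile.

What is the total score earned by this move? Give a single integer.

Slide left:
row 0: [8, 8, 8] -> [16, 8, 0]  score +16 (running 16)
row 1: [64, 0, 32] -> [64, 32, 0]  score +0 (running 16)
row 2: [2, 16, 16] -> [2, 32, 0]  score +32 (running 48)
Board after move:
16  8  0
64 32  0
 2 32  0

Answer: 48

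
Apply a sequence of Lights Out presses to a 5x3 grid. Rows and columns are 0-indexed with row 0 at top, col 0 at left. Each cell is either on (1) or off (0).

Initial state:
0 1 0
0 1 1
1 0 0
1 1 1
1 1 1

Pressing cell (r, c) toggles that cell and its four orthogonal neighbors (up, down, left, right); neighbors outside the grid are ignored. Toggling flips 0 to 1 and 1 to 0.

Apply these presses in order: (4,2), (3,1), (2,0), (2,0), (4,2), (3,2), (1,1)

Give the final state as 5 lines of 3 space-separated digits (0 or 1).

After press 1 at (4,2):
0 1 0
0 1 1
1 0 0
1 1 0
1 0 0

After press 2 at (3,1):
0 1 0
0 1 1
1 1 0
0 0 1
1 1 0

After press 3 at (2,0):
0 1 0
1 1 1
0 0 0
1 0 1
1 1 0

After press 4 at (2,0):
0 1 0
0 1 1
1 1 0
0 0 1
1 1 0

After press 5 at (4,2):
0 1 0
0 1 1
1 1 0
0 0 0
1 0 1

After press 6 at (3,2):
0 1 0
0 1 1
1 1 1
0 1 1
1 0 0

After press 7 at (1,1):
0 0 0
1 0 0
1 0 1
0 1 1
1 0 0

Answer: 0 0 0
1 0 0
1 0 1
0 1 1
1 0 0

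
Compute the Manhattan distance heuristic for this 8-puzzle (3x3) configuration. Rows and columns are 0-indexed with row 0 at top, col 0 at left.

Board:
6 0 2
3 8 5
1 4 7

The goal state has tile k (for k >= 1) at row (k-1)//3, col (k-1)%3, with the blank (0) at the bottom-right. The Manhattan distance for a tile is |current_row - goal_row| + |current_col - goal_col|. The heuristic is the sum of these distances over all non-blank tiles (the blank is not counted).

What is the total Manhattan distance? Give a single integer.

Answer: 15

Derivation:
Tile 6: at (0,0), goal (1,2), distance |0-1|+|0-2| = 3
Tile 2: at (0,2), goal (0,1), distance |0-0|+|2-1| = 1
Tile 3: at (1,0), goal (0,2), distance |1-0|+|0-2| = 3
Tile 8: at (1,1), goal (2,1), distance |1-2|+|1-1| = 1
Tile 5: at (1,2), goal (1,1), distance |1-1|+|2-1| = 1
Tile 1: at (2,0), goal (0,0), distance |2-0|+|0-0| = 2
Tile 4: at (2,1), goal (1,0), distance |2-1|+|1-0| = 2
Tile 7: at (2,2), goal (2,0), distance |2-2|+|2-0| = 2
Sum: 3 + 1 + 3 + 1 + 1 + 2 + 2 + 2 = 15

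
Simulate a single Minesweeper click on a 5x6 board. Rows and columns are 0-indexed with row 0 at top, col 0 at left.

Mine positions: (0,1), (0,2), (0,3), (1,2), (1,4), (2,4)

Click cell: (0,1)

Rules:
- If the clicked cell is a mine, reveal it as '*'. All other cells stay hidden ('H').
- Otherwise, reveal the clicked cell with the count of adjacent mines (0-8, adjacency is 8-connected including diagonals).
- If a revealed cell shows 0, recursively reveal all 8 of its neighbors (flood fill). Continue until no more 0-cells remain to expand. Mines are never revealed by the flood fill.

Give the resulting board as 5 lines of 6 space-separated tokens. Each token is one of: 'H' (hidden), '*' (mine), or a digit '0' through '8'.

H * H H H H
H H H H H H
H H H H H H
H H H H H H
H H H H H H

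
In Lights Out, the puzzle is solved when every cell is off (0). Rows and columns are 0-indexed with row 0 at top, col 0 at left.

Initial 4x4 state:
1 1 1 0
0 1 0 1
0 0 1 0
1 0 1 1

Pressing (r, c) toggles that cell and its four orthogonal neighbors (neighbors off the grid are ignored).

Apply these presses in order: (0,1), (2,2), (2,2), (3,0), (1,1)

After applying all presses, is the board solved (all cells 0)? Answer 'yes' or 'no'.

After press 1 at (0,1):
0 0 0 0
0 0 0 1
0 0 1 0
1 0 1 1

After press 2 at (2,2):
0 0 0 0
0 0 1 1
0 1 0 1
1 0 0 1

After press 3 at (2,2):
0 0 0 0
0 0 0 1
0 0 1 0
1 0 1 1

After press 4 at (3,0):
0 0 0 0
0 0 0 1
1 0 1 0
0 1 1 1

After press 5 at (1,1):
0 1 0 0
1 1 1 1
1 1 1 0
0 1 1 1

Lights still on: 11

Answer: no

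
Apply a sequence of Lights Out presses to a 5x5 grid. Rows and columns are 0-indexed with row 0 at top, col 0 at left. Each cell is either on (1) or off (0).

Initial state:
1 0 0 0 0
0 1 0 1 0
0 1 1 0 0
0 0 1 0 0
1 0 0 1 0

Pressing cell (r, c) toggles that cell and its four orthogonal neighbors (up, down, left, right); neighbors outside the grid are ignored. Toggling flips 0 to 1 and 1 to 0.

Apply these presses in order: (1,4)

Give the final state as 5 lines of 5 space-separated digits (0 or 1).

After press 1 at (1,4):
1 0 0 0 1
0 1 0 0 1
0 1 1 0 1
0 0 1 0 0
1 0 0 1 0

Answer: 1 0 0 0 1
0 1 0 0 1
0 1 1 0 1
0 0 1 0 0
1 0 0 1 0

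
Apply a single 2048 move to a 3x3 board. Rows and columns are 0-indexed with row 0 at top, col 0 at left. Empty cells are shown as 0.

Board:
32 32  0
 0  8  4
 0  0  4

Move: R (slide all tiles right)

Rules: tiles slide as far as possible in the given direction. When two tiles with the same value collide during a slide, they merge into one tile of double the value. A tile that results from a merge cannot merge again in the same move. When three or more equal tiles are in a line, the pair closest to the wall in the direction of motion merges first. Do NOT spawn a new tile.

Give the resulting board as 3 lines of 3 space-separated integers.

Slide right:
row 0: [32, 32, 0] -> [0, 0, 64]
row 1: [0, 8, 4] -> [0, 8, 4]
row 2: [0, 0, 4] -> [0, 0, 4]

Answer:  0  0 64
 0  8  4
 0  0  4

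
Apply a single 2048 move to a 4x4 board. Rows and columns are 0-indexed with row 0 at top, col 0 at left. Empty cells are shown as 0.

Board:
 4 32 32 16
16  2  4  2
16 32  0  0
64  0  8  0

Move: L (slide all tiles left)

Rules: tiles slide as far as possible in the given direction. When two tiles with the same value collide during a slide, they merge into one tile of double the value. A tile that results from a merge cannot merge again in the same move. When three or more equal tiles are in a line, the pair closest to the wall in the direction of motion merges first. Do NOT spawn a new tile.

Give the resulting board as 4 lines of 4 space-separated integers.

Slide left:
row 0: [4, 32, 32, 16] -> [4, 64, 16, 0]
row 1: [16, 2, 4, 2] -> [16, 2, 4, 2]
row 2: [16, 32, 0, 0] -> [16, 32, 0, 0]
row 3: [64, 0, 8, 0] -> [64, 8, 0, 0]

Answer:  4 64 16  0
16  2  4  2
16 32  0  0
64  8  0  0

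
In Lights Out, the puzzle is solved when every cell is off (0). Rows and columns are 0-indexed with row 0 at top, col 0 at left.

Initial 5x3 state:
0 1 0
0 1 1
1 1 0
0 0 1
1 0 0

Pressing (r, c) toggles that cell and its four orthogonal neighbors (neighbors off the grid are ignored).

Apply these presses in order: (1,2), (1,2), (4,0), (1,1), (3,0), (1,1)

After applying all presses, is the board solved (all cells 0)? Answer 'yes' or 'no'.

After press 1 at (1,2):
0 1 1
0 0 0
1 1 1
0 0 1
1 0 0

After press 2 at (1,2):
0 1 0
0 1 1
1 1 0
0 0 1
1 0 0

After press 3 at (4,0):
0 1 0
0 1 1
1 1 0
1 0 1
0 1 0

After press 4 at (1,1):
0 0 0
1 0 0
1 0 0
1 0 1
0 1 0

After press 5 at (3,0):
0 0 0
1 0 0
0 0 0
0 1 1
1 1 0

After press 6 at (1,1):
0 1 0
0 1 1
0 1 0
0 1 1
1 1 0

Lights still on: 8

Answer: no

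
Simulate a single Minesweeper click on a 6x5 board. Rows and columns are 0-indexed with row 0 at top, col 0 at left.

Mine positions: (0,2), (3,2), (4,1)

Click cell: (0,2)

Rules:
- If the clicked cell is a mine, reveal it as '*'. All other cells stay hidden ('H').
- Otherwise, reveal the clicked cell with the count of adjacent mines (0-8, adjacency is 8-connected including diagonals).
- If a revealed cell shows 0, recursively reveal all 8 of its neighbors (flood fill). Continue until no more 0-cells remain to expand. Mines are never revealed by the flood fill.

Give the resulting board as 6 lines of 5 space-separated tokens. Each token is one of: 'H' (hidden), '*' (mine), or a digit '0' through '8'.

H H * H H
H H H H H
H H H H H
H H H H H
H H H H H
H H H H H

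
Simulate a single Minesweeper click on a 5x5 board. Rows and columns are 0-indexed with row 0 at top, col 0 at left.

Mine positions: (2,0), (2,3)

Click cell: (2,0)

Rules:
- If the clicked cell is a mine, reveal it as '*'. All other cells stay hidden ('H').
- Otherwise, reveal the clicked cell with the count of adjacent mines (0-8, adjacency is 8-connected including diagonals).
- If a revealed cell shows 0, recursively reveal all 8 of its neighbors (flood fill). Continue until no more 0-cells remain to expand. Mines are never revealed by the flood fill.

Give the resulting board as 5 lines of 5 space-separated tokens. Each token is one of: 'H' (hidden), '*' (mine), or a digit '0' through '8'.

H H H H H
H H H H H
* H H H H
H H H H H
H H H H H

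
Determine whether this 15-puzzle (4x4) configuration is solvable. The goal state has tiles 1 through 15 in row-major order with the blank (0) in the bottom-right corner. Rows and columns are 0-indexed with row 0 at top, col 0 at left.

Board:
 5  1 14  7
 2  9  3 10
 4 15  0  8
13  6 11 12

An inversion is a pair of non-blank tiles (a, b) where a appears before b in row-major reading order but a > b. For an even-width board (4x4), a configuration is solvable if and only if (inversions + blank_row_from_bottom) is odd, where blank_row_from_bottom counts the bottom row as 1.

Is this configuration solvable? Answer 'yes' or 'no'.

Answer: yes

Derivation:
Inversions: 35
Blank is in row 2 (0-indexed from top), which is row 2 counting from the bottom (bottom = 1).
35 + 2 = 37, which is odd, so the puzzle is solvable.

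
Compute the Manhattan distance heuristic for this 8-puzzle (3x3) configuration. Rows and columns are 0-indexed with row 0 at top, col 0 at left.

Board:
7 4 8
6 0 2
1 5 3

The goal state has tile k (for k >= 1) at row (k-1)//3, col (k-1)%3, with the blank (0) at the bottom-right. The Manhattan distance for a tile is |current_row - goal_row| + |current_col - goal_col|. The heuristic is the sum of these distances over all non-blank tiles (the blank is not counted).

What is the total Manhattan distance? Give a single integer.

Tile 7: (0,0)->(2,0) = 2
Tile 4: (0,1)->(1,0) = 2
Tile 8: (0,2)->(2,1) = 3
Tile 6: (1,0)->(1,2) = 2
Tile 2: (1,2)->(0,1) = 2
Tile 1: (2,0)->(0,0) = 2
Tile 5: (2,1)->(1,1) = 1
Tile 3: (2,2)->(0,2) = 2
Sum: 2 + 2 + 3 + 2 + 2 + 2 + 1 + 2 = 16

Answer: 16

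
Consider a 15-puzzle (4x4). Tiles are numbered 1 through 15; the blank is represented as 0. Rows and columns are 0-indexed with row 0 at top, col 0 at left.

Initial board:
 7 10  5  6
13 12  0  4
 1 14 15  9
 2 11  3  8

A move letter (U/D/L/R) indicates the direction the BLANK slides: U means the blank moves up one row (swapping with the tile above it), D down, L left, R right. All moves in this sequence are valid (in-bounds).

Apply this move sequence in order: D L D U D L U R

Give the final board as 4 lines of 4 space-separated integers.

Answer:  7 10  5  6
13 12 15  4
11  0 14  9
 1  2  3  8

Derivation:
After move 1 (D):
 7 10  5  6
13 12 15  4
 1 14  0  9
 2 11  3  8

After move 2 (L):
 7 10  5  6
13 12 15  4
 1  0 14  9
 2 11  3  8

After move 3 (D):
 7 10  5  6
13 12 15  4
 1 11 14  9
 2  0  3  8

After move 4 (U):
 7 10  5  6
13 12 15  4
 1  0 14  9
 2 11  3  8

After move 5 (D):
 7 10  5  6
13 12 15  4
 1 11 14  9
 2  0  3  8

After move 6 (L):
 7 10  5  6
13 12 15  4
 1 11 14  9
 0  2  3  8

After move 7 (U):
 7 10  5  6
13 12 15  4
 0 11 14  9
 1  2  3  8

After move 8 (R):
 7 10  5  6
13 12 15  4
11  0 14  9
 1  2  3  8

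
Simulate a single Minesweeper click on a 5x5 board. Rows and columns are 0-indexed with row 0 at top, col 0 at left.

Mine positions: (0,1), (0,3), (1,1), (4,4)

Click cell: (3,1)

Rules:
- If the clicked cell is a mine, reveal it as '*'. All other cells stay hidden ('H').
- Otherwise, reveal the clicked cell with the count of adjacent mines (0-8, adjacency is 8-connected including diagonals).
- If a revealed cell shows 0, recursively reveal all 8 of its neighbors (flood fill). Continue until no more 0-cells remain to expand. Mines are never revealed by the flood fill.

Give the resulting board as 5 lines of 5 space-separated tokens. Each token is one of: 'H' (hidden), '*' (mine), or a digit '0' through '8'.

H H H H H
H H 3 1 1
1 1 1 0 0
0 0 0 1 1
0 0 0 1 H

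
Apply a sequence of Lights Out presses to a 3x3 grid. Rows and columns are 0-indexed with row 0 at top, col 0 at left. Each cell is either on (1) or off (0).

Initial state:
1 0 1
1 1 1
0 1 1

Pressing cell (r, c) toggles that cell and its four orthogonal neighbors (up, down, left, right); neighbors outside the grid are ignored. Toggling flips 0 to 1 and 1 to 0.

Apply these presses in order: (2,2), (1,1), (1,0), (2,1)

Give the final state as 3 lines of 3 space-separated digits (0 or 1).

Answer: 0 1 1
1 0 1
0 0 1

Derivation:
After press 1 at (2,2):
1 0 1
1 1 0
0 0 0

After press 2 at (1,1):
1 1 1
0 0 1
0 1 0

After press 3 at (1,0):
0 1 1
1 1 1
1 1 0

After press 4 at (2,1):
0 1 1
1 0 1
0 0 1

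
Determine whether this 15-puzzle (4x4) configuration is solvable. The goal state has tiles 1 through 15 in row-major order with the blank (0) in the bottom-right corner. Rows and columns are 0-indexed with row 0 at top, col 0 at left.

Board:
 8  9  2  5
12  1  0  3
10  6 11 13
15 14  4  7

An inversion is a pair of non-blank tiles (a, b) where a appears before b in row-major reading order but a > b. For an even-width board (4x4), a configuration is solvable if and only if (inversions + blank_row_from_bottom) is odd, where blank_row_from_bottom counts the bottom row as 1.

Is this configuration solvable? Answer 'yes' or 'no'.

Answer: yes

Derivation:
Inversions: 38
Blank is in row 1 (0-indexed from top), which is row 3 counting from the bottom (bottom = 1).
38 + 3 = 41, which is odd, so the puzzle is solvable.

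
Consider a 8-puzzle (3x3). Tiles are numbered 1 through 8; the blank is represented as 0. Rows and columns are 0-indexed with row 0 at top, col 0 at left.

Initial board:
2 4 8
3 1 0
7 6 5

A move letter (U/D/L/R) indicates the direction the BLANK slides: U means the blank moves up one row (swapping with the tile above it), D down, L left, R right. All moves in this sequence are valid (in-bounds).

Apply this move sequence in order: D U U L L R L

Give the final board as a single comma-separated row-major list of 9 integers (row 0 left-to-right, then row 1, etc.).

After move 1 (D):
2 4 8
3 1 5
7 6 0

After move 2 (U):
2 4 8
3 1 0
7 6 5

After move 3 (U):
2 4 0
3 1 8
7 6 5

After move 4 (L):
2 0 4
3 1 8
7 6 5

After move 5 (L):
0 2 4
3 1 8
7 6 5

After move 6 (R):
2 0 4
3 1 8
7 6 5

After move 7 (L):
0 2 4
3 1 8
7 6 5

Answer: 0, 2, 4, 3, 1, 8, 7, 6, 5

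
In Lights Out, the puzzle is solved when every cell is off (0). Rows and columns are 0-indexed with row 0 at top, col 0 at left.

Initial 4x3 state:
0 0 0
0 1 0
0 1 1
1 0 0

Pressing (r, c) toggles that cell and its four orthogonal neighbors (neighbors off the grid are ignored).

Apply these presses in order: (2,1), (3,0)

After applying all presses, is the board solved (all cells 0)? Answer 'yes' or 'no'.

After press 1 at (2,1):
0 0 0
0 0 0
1 0 0
1 1 0

After press 2 at (3,0):
0 0 0
0 0 0
0 0 0
0 0 0

Lights still on: 0

Answer: yes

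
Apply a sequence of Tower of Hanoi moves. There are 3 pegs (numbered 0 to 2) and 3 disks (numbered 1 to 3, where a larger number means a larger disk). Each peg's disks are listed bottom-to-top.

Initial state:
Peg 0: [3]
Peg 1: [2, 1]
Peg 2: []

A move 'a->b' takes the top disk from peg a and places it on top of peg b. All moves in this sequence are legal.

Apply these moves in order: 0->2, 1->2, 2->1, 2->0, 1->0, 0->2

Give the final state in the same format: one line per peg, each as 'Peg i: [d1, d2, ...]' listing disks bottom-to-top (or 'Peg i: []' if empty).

After move 1 (0->2):
Peg 0: []
Peg 1: [2, 1]
Peg 2: [3]

After move 2 (1->2):
Peg 0: []
Peg 1: [2]
Peg 2: [3, 1]

After move 3 (2->1):
Peg 0: []
Peg 1: [2, 1]
Peg 2: [3]

After move 4 (2->0):
Peg 0: [3]
Peg 1: [2, 1]
Peg 2: []

After move 5 (1->0):
Peg 0: [3, 1]
Peg 1: [2]
Peg 2: []

After move 6 (0->2):
Peg 0: [3]
Peg 1: [2]
Peg 2: [1]

Answer: Peg 0: [3]
Peg 1: [2]
Peg 2: [1]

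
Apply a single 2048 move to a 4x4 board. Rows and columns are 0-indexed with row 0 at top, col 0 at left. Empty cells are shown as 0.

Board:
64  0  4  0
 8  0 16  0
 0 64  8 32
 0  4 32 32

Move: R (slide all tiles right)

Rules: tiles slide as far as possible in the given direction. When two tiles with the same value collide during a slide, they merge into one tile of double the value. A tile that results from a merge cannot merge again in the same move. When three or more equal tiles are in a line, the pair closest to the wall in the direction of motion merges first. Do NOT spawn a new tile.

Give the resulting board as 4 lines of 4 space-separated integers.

Slide right:
row 0: [64, 0, 4, 0] -> [0, 0, 64, 4]
row 1: [8, 0, 16, 0] -> [0, 0, 8, 16]
row 2: [0, 64, 8, 32] -> [0, 64, 8, 32]
row 3: [0, 4, 32, 32] -> [0, 0, 4, 64]

Answer:  0  0 64  4
 0  0  8 16
 0 64  8 32
 0  0  4 64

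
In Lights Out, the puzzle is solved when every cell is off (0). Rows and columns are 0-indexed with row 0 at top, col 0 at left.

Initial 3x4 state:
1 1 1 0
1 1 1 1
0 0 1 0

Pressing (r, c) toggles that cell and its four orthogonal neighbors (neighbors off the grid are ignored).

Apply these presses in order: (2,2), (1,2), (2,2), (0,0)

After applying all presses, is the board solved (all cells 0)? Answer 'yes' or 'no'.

Answer: yes

Derivation:
After press 1 at (2,2):
1 1 1 0
1 1 0 1
0 1 0 1

After press 2 at (1,2):
1 1 0 0
1 0 1 0
0 1 1 1

After press 3 at (2,2):
1 1 0 0
1 0 0 0
0 0 0 0

After press 4 at (0,0):
0 0 0 0
0 0 0 0
0 0 0 0

Lights still on: 0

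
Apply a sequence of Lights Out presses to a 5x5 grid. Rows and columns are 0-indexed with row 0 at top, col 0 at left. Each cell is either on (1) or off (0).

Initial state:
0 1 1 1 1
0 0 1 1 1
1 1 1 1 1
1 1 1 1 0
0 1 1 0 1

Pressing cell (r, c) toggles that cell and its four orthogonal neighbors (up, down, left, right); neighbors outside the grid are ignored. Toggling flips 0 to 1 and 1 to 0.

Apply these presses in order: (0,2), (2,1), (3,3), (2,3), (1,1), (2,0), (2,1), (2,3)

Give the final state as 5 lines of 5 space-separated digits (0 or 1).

Answer: 0 1 0 0 1
0 1 1 1 1
0 1 1 0 1
0 1 0 0 1
0 1 1 1 1

Derivation:
After press 1 at (0,2):
0 0 0 0 1
0 0 0 1 1
1 1 1 1 1
1 1 1 1 0
0 1 1 0 1

After press 2 at (2,1):
0 0 0 0 1
0 1 0 1 1
0 0 0 1 1
1 0 1 1 0
0 1 1 0 1

After press 3 at (3,3):
0 0 0 0 1
0 1 0 1 1
0 0 0 0 1
1 0 0 0 1
0 1 1 1 1

After press 4 at (2,3):
0 0 0 0 1
0 1 0 0 1
0 0 1 1 0
1 0 0 1 1
0 1 1 1 1

After press 5 at (1,1):
0 1 0 0 1
1 0 1 0 1
0 1 1 1 0
1 0 0 1 1
0 1 1 1 1

After press 6 at (2,0):
0 1 0 0 1
0 0 1 0 1
1 0 1 1 0
0 0 0 1 1
0 1 1 1 1

After press 7 at (2,1):
0 1 0 0 1
0 1 1 0 1
0 1 0 1 0
0 1 0 1 1
0 1 1 1 1

After press 8 at (2,3):
0 1 0 0 1
0 1 1 1 1
0 1 1 0 1
0 1 0 0 1
0 1 1 1 1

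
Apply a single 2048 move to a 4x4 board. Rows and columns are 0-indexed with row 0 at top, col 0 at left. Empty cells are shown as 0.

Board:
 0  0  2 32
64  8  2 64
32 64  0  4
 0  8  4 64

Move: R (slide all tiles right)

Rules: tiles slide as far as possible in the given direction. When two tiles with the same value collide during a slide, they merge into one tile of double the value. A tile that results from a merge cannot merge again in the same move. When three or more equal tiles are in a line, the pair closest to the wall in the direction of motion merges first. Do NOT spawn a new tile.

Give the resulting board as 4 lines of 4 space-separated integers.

Answer:  0  0  2 32
64  8  2 64
 0 32 64  4
 0  8  4 64

Derivation:
Slide right:
row 0: [0, 0, 2, 32] -> [0, 0, 2, 32]
row 1: [64, 8, 2, 64] -> [64, 8, 2, 64]
row 2: [32, 64, 0, 4] -> [0, 32, 64, 4]
row 3: [0, 8, 4, 64] -> [0, 8, 4, 64]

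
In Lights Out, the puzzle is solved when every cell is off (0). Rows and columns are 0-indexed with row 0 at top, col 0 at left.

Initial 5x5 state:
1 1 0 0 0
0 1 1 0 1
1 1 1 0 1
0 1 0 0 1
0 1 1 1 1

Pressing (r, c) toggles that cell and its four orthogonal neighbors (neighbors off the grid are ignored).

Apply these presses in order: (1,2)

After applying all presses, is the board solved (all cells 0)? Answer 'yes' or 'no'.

Answer: no

Derivation:
After press 1 at (1,2):
1 1 1 0 0
0 0 0 1 1
1 1 0 0 1
0 1 0 0 1
0 1 1 1 1

Lights still on: 14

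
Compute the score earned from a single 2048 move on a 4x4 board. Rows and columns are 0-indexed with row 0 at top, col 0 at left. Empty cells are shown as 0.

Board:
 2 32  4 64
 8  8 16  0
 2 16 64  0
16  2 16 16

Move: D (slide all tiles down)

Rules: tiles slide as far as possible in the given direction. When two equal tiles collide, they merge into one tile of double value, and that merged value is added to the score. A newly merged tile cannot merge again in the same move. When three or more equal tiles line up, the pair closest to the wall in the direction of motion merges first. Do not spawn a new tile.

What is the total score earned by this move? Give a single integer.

Slide down:
col 0: [2, 8, 2, 16] -> [2, 8, 2, 16]  score +0 (running 0)
col 1: [32, 8, 16, 2] -> [32, 8, 16, 2]  score +0 (running 0)
col 2: [4, 16, 64, 16] -> [4, 16, 64, 16]  score +0 (running 0)
col 3: [64, 0, 0, 16] -> [0, 0, 64, 16]  score +0 (running 0)
Board after move:
 2 32  4  0
 8  8 16  0
 2 16 64 64
16  2 16 16

Answer: 0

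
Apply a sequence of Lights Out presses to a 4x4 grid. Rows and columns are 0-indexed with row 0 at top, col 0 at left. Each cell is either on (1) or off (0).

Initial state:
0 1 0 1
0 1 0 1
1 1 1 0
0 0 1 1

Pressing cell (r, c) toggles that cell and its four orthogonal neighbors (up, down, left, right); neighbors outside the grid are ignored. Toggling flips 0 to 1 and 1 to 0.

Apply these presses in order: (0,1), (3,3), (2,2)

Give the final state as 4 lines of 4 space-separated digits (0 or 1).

Answer: 1 0 1 1
0 0 1 1
1 0 0 0
0 0 1 0

Derivation:
After press 1 at (0,1):
1 0 1 1
0 0 0 1
1 1 1 0
0 0 1 1

After press 2 at (3,3):
1 0 1 1
0 0 0 1
1 1 1 1
0 0 0 0

After press 3 at (2,2):
1 0 1 1
0 0 1 1
1 0 0 0
0 0 1 0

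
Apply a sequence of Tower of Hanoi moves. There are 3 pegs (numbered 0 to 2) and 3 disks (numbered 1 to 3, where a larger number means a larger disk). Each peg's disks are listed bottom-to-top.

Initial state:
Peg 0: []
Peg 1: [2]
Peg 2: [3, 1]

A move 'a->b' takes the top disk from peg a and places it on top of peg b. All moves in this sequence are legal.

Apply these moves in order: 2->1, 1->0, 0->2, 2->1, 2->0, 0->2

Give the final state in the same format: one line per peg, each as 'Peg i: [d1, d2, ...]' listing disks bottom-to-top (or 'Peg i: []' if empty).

After move 1 (2->1):
Peg 0: []
Peg 1: [2, 1]
Peg 2: [3]

After move 2 (1->0):
Peg 0: [1]
Peg 1: [2]
Peg 2: [3]

After move 3 (0->2):
Peg 0: []
Peg 1: [2]
Peg 2: [3, 1]

After move 4 (2->1):
Peg 0: []
Peg 1: [2, 1]
Peg 2: [3]

After move 5 (2->0):
Peg 0: [3]
Peg 1: [2, 1]
Peg 2: []

After move 6 (0->2):
Peg 0: []
Peg 1: [2, 1]
Peg 2: [3]

Answer: Peg 0: []
Peg 1: [2, 1]
Peg 2: [3]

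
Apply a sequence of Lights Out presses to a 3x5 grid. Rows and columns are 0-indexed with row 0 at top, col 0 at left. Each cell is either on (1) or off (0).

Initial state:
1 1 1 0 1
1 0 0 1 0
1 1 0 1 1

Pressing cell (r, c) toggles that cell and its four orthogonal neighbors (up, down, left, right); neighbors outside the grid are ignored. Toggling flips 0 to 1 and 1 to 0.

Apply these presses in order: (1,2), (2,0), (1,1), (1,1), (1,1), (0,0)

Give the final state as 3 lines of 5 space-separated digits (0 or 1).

Answer: 0 1 0 0 1
0 0 0 0 0
0 1 1 1 1

Derivation:
After press 1 at (1,2):
1 1 0 0 1
1 1 1 0 0
1 1 1 1 1

After press 2 at (2,0):
1 1 0 0 1
0 1 1 0 0
0 0 1 1 1

After press 3 at (1,1):
1 0 0 0 1
1 0 0 0 0
0 1 1 1 1

After press 4 at (1,1):
1 1 0 0 1
0 1 1 0 0
0 0 1 1 1

After press 5 at (1,1):
1 0 0 0 1
1 0 0 0 0
0 1 1 1 1

After press 6 at (0,0):
0 1 0 0 1
0 0 0 0 0
0 1 1 1 1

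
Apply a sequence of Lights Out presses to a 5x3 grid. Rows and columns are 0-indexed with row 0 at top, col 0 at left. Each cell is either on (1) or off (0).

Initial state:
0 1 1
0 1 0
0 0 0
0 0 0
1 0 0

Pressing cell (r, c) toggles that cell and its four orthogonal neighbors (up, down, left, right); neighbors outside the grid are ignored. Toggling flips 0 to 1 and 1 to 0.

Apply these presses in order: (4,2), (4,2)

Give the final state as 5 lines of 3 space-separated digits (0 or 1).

After press 1 at (4,2):
0 1 1
0 1 0
0 0 0
0 0 1
1 1 1

After press 2 at (4,2):
0 1 1
0 1 0
0 0 0
0 0 0
1 0 0

Answer: 0 1 1
0 1 0
0 0 0
0 0 0
1 0 0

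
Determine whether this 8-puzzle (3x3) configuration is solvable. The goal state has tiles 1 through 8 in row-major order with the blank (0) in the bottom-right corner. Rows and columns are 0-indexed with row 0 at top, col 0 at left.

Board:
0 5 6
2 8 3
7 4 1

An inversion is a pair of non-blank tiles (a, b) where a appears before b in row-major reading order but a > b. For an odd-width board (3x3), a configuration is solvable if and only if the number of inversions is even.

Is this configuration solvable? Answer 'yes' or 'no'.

Answer: no

Derivation:
Inversions (pairs i<j in row-major order where tile[i] > tile[j] > 0): 17
17 is odd, so the puzzle is not solvable.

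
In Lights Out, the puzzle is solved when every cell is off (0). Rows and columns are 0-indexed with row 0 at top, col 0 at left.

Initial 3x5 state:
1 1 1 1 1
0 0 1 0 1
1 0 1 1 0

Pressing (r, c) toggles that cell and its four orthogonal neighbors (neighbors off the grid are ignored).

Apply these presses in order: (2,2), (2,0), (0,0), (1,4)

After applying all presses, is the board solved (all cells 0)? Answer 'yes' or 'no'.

After press 1 at (2,2):
1 1 1 1 1
0 0 0 0 1
1 1 0 0 0

After press 2 at (2,0):
1 1 1 1 1
1 0 0 0 1
0 0 0 0 0

After press 3 at (0,0):
0 0 1 1 1
0 0 0 0 1
0 0 0 0 0

After press 4 at (1,4):
0 0 1 1 0
0 0 0 1 0
0 0 0 0 1

Lights still on: 4

Answer: no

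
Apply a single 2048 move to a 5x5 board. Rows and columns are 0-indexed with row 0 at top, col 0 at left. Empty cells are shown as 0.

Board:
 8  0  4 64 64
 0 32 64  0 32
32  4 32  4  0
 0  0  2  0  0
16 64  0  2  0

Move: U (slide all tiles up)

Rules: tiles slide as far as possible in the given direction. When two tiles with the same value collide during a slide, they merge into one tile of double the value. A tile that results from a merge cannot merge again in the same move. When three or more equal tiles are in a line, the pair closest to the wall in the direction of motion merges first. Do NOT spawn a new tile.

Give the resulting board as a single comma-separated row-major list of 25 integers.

Answer: 8, 32, 4, 64, 64, 32, 4, 64, 4, 32, 16, 64, 32, 2, 0, 0, 0, 2, 0, 0, 0, 0, 0, 0, 0

Derivation:
Slide up:
col 0: [8, 0, 32, 0, 16] -> [8, 32, 16, 0, 0]
col 1: [0, 32, 4, 0, 64] -> [32, 4, 64, 0, 0]
col 2: [4, 64, 32, 2, 0] -> [4, 64, 32, 2, 0]
col 3: [64, 0, 4, 0, 2] -> [64, 4, 2, 0, 0]
col 4: [64, 32, 0, 0, 0] -> [64, 32, 0, 0, 0]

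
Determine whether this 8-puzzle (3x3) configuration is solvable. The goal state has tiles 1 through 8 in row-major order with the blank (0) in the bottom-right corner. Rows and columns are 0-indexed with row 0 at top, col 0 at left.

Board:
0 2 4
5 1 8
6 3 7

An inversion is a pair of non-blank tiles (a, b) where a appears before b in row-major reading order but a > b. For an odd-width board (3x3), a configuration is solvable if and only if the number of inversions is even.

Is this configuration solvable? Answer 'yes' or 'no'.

Inversions (pairs i<j in row-major order where tile[i] > tile[j] > 0): 9
9 is odd, so the puzzle is not solvable.

Answer: no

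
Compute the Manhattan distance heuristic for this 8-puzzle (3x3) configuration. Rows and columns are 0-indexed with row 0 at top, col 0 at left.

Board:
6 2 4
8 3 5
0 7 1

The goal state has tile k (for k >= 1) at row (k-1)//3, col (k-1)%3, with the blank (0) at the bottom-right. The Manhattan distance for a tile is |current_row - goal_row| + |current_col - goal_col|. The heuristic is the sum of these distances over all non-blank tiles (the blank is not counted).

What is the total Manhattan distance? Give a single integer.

Tile 6: (0,0)->(1,2) = 3
Tile 2: (0,1)->(0,1) = 0
Tile 4: (0,2)->(1,0) = 3
Tile 8: (1,0)->(2,1) = 2
Tile 3: (1,1)->(0,2) = 2
Tile 5: (1,2)->(1,1) = 1
Tile 7: (2,1)->(2,0) = 1
Tile 1: (2,2)->(0,0) = 4
Sum: 3 + 0 + 3 + 2 + 2 + 1 + 1 + 4 = 16

Answer: 16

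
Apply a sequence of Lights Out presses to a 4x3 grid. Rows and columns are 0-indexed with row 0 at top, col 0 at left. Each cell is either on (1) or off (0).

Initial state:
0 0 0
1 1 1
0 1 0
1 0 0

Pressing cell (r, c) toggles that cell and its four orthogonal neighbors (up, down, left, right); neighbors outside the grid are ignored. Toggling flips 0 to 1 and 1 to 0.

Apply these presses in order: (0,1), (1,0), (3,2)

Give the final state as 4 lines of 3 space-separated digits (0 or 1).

Answer: 0 1 1
0 1 1
1 1 1
1 1 1

Derivation:
After press 1 at (0,1):
1 1 1
1 0 1
0 1 0
1 0 0

After press 2 at (1,0):
0 1 1
0 1 1
1 1 0
1 0 0

After press 3 at (3,2):
0 1 1
0 1 1
1 1 1
1 1 1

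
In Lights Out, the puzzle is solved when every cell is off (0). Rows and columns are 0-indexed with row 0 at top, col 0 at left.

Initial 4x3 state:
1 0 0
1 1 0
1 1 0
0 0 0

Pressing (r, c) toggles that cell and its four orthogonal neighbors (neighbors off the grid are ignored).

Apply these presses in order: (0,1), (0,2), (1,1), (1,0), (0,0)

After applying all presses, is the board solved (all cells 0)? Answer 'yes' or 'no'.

Answer: yes

Derivation:
After press 1 at (0,1):
0 1 1
1 0 0
1 1 0
0 0 0

After press 2 at (0,2):
0 0 0
1 0 1
1 1 0
0 0 0

After press 3 at (1,1):
0 1 0
0 1 0
1 0 0
0 0 0

After press 4 at (1,0):
1 1 0
1 0 0
0 0 0
0 0 0

After press 5 at (0,0):
0 0 0
0 0 0
0 0 0
0 0 0

Lights still on: 0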